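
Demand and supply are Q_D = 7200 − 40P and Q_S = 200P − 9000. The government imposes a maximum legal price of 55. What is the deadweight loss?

93750

In inverse form: demand P = 180 − 0.025Q, supply P = 45 + 0.005Q.
Competitive equilibrium: 180 − 0.025Q = 45 + 0.005Q → Q* = 4500, P* = 67.5.
At the ceiling P = 55, quantity supplied = (55 − 45)/0.005 = 2000.
Willingness to pay at Q' = 2000: 180 − 0.025·2000 = 130.
ΔQ = 4500 − 2000 = 2500; wedge = 130 − 55 = 75.
Welfare loss = ½ × 2500 × 75 = 93750.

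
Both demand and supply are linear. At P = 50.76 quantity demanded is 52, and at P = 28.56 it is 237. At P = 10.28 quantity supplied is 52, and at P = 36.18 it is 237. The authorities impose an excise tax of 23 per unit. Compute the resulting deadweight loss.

1017.31

Demand slope = (28.56 − 50.76)/(237 − 52) = −0.12, so P = 57 − 0.12Q.
Supply slope = (36.18 − 10.28)/(237 − 52) = 0.14, so P = 3 + 0.14Q.
Competitive equilibrium: 57 − 0.12Q = 3 + 0.14Q → Q* = 207.6923, P* = 32.0769.
With the tax, the buyer price exceeds the seller price by 23: (57 − 0.12Q) − (3 + 0.14Q) = 23 → Q' = 119.2308.
ΔQ = 207.6923 − 119.2308 = 88.4615; the wedge equals the tax, 23.
Deadweight loss = ½ × 88.4615 × 23 = 1017.31.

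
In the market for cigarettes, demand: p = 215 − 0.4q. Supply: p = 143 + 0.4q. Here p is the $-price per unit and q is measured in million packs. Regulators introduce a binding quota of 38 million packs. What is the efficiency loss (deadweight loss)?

$1081.60 million

Competitive equilibrium: 215 − 0.4q = 143 + 0.4q → q* = 90, p* = 179.
At q = 38: demand price = 215 − 0.4·38 = 199.8; supply price = 143 + 0.4·38 = 158.2.
Δq = 90 − 38 = 52; wedge = 199.8 − 158.2 = 41.6.
DWL = ½ × 52 × 41.6 = $1081.60 million.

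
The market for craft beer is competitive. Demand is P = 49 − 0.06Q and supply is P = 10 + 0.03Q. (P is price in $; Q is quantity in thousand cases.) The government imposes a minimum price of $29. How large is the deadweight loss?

Competitive equilibrium: 49 − 0.06Q = 10 + 0.03Q → Q* = 433.3333, P* = 23.
At the floor P = 29, quantity demanded = (49 − 29)/0.06 = 333.3333.
Sellers' marginal cost at Q' = 333.3333: 10 + 0.03·333.3333 = 20.
ΔQ = 433.3333 − 333.3333 = 100; wedge = 29 − 20 = 9.
The triangle = ½ × 100 × 9 = $450 thousand.

$450 thousand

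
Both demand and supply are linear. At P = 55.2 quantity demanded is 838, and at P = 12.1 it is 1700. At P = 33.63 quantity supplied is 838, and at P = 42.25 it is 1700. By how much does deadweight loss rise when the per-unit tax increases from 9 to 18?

Demand slope = (12.1 − 55.2)/(1700 − 838) = −0.05, so P = 97.1 − 0.05Q.
Supply slope = (42.25 − 33.63)/(1700 − 838) = 0.01, so P = 25.25 + 0.01Q.
Competitive equilibrium: 97.1 − 0.05Q = 25.25 + 0.01Q → Q* = 1197.5, P* = 37.225.
For a per-unit tax t: ΔQ = t/0.06, so DWL = ½·t·(t/0.06) = t²/0.12.
At t = 9: DWL = 675. At t = 18: DWL = 2700.
Increase = 2700 − 675 = 2025.

2025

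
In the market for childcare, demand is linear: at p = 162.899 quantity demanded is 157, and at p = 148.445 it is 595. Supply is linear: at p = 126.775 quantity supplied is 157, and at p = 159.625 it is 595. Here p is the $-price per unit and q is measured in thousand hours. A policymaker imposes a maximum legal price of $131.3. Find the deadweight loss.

$4058.49 thousand

Demand slope = (148.445 − 162.899)/(595 − 157) = −0.033, so p = 168.08 − 0.033q.
Supply slope = (159.625 − 126.775)/(595 − 157) = 0.075, so p = 115 + 0.075q.
Competitive equilibrium: 168.08 − 0.033q = 115 + 0.075q → q* = 491.4815, p* = 151.8611.
At the ceiling p = 131.3, quantity supplied = (131.3 − 115)/0.075 = 217.3333.
Willingness to pay at q' = 217.3333: 168.08 − 0.033·217.3333 = 160.908.
Δq = 491.4815 − 217.3333 = 274.1482; wedge = 160.908 − 131.3 = 29.608.
Welfare loss = ½ × 274.1482 × 29.608 = $4058.49 thousand.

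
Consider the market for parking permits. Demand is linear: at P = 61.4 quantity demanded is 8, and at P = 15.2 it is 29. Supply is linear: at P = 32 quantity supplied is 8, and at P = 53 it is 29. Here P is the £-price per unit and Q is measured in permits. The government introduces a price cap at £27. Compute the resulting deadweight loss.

£322.06

Demand slope = (15.2 − 61.4)/(29 − 8) = −2.2, so P = 79 − 2.2Q.
Supply slope = (53 − 32)/(29 − 8) = 1, so P = 24 + Q.
Competitive equilibrium: 79 − 2.2Q = 24 + Q → Q* = 17.1875, P* = 41.1875.
At the ceiling P = 27, quantity supplied = (27 − 24)/1 = 3.
Willingness to pay at Q' = 3: 79 − 2.2·3 = 72.4.
ΔQ = 17.1875 − 3 = 14.1875; wedge = 72.4 − 27 = 45.4.
Deadweight loss = ½ × 14.1875 × 45.4 = £322.06.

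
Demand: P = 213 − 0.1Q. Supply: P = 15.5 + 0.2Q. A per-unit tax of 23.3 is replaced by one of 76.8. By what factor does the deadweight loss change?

Competitive equilibrium: 213 − 0.1Q = 15.5 + 0.2Q → Q* = 658.3333, P* = 147.1667.
For a per-unit tax t: ΔQ = t/0.3, so DWL = ½·t·(t/0.3) = t²/0.6.
At t = 23.3: DWL = 904.817. At t = 76.8: DWL = 9830.4.
Ratio = (76.8/23.3)² = 10.865.

10.865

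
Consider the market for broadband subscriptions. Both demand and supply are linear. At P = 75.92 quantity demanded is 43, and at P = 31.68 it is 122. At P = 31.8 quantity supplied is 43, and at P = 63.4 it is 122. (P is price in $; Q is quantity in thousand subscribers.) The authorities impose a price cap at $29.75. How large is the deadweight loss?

Demand slope = (31.68 − 75.92)/(122 − 43) = −0.56, so P = 100 − 0.56Q.
Supply slope = (63.4 − 31.8)/(122 − 43) = 0.4, so P = 14.6 + 0.4Q.
Competitive equilibrium: 100 − 0.56Q = 14.6 + 0.4Q → Q* = 88.9583, P* = 50.1833.
At the ceiling P = 29.75, quantity supplied = (29.75 − 14.6)/0.4 = 37.875.
Willingness to pay at Q' = 37.875: 100 − 0.56·37.875 = 78.79.
ΔQ = 88.9583 − 37.875 = 51.0833; wedge = 78.79 − 29.75 = 49.04.
The triangle = ½ × 51.0833 × 49.04 = $1252.56 thousand.

$1252.56 thousand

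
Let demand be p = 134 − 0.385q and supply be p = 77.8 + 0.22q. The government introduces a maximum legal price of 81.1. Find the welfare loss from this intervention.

Competitive equilibrium: 134 − 0.385q = 77.8 + 0.22q → q* = 92.8926, p* = 98.2364.
At the ceiling p = 81.1, quantity supplied = (81.1 − 77.8)/0.22 = 15.
Willingness to pay at q' = 15: 134 − 0.385·15 = 128.225.
Δq = 92.8926 − 15 = 77.8926; wedge = 128.225 − 81.1 = 47.125.
The triangle = ½ × 77.8926 × 47.125 = 1835.34.

1835.34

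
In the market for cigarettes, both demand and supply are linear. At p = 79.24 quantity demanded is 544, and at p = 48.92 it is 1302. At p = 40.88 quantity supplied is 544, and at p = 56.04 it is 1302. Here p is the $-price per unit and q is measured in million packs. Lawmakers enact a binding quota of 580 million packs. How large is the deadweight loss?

$10920.33 million

Demand slope = (48.92 − 79.24)/(1302 − 544) = −0.04, so p = 101 − 0.04q.
Supply slope = (56.04 − 40.88)/(1302 − 544) = 0.02, so p = 30 + 0.02q.
Competitive equilibrium: 101 − 0.04q = 30 + 0.02q → q* = 1183.3333, p* = 53.6667.
At q = 580: demand price = 101 − 0.04·580 = 77.8; supply price = 30 + 0.02·580 = 41.6.
Δq = 1183.3333 − 580 = 603.3333; wedge = 77.8 − 41.6 = 36.2.
DWL = ½ × 603.3333 × 36.2 = $10920.33 million.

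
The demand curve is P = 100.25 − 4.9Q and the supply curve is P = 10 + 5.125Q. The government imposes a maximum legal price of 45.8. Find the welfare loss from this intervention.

20.39

Competitive equilibrium: 100.25 − 4.9Q = 10 + 5.125Q → Q* = 9.0025, P* = 56.1378.
At the ceiling P = 45.8, quantity supplied = (45.8 − 10)/5.125 = 6.9854.
Willingness to pay at Q' = 6.9854: 100.25 − 4.9·6.9854 = 66.0215.
ΔQ = 9.0025 − 6.9854 = 2.0171; wedge = 66.0215 − 45.8 = 20.2215.
Deadweight loss = ½ × 2.0171 × 20.2215 = 20.39.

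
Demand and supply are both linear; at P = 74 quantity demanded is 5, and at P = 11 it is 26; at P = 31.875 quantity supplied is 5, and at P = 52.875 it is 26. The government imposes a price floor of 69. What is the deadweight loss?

157.16

Demand slope = (11 − 74)/(26 − 5) = −3, so P = 89 − 3Q.
Supply slope = (52.875 − 31.875)/(26 − 5) = 1, so P = 26.875 + Q.
Competitive equilibrium: 89 − 3Q = 26.875 + Q → Q* = 15.5313, P* = 42.4063.
At the floor P = 69, quantity demanded = (89 − 69)/3 = 6.6667.
Sellers' marginal cost at Q' = 6.6667: 26.875 + 1·6.6667 = 33.5417.
ΔQ = 15.5313 − 6.6667 = 8.8646; wedge = 69 − 33.5417 = 35.4583.
Welfare loss = ½ × 8.8646 × 35.4583 = 157.16.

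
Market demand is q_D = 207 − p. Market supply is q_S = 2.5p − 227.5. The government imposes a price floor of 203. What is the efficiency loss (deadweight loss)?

4352.91

In inverse form: demand p = 207 − q, supply p = 91 + 0.4q.
Competitive equilibrium: 207 − q = 91 + 0.4q → q* = 82.8571, p* = 124.1429.
At the floor p = 203, quantity demanded = (207 − 203)/1 = 4.
Sellers' marginal cost at q' = 4: 91 + 0.4·4 = 92.6.
Δq = 82.8571 − 4 = 78.8571; wedge = 203 − 92.6 = 110.4.
Welfare loss = ½ × 78.8571 × 110.4 = 4352.91.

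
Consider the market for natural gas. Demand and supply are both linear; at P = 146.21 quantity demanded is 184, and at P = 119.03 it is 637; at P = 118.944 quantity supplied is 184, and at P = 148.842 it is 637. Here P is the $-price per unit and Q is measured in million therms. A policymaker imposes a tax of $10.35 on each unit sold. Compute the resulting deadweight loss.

$425.09 million

Demand slope = (119.03 − 146.21)/(637 − 184) = −0.06, so P = 157.25 − 0.06Q.
Supply slope = (148.842 − 118.944)/(637 − 184) = 0.066, so P = 106.8 + 0.066Q.
Competitive equilibrium: 157.25 − 0.06Q = 106.8 + 0.066Q → Q* = 400.3968, P* = 133.2262.
With the tax, the buyer price exceeds the seller price by 10.35: (157.25 − 0.06Q) − (106.8 + 0.066Q) = 10.35 → Q' = 318.254.
ΔQ = 400.3968 − 318.254 = 82.1428; the wedge equals the tax, 10.35.
Welfare loss = ½ × 82.1428 × 10.35 = $425.09 million.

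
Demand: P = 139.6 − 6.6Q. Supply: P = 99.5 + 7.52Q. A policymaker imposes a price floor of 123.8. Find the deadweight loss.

1.40

Competitive equilibrium: 139.6 − 6.6Q = 99.5 + 7.52Q → Q* = 2.8399, P* = 120.8564.
At the floor P = 123.8, quantity demanded = (139.6 − 123.8)/6.6 = 2.3939.
Sellers' marginal cost at Q' = 2.3939: 99.5 + 7.52·2.3939 = 117.5021.
ΔQ = 2.8399 − 2.3939 = 0.446; wedge = 123.8 − 117.5021 = 6.2979.
The triangle = ½ × 0.446 × 6.2979 = 1.40.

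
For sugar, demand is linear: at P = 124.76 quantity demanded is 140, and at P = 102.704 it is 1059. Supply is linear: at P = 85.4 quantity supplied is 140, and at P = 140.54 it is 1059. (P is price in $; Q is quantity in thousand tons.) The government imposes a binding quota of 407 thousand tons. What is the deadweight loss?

$1706.50 thousand

Demand slope = (102.704 − 124.76)/(1059 − 140) = −0.024, so P = 128.12 − 0.024Q.
Supply slope = (140.54 − 85.4)/(1059 − 140) = 0.06, so P = 77 + 0.06Q.
Competitive equilibrium: 128.12 − 0.024Q = 77 + 0.06Q → Q* = 608.5714, P* = 113.5143.
At Q = 407: demand price = 128.12 − 0.024·407 = 118.352; supply price = 77 + 0.06·407 = 101.42.
ΔQ = 608.5714 − 407 = 201.5714; wedge = 118.352 − 101.42 = 16.932.
Deadweight loss = ½ × 201.5714 × 16.932 = $1706.50 thousand.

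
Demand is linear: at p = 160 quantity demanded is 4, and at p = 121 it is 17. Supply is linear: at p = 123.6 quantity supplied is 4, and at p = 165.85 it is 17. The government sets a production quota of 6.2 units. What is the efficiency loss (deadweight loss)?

Demand slope = (121 − 160)/(17 − 4) = −3, so p = 172 − 3q.
Supply slope = (165.85 − 123.6)/(17 − 4) = 3.25, so p = 110.6 + 3.25q.
Competitive equilibrium: 172 − 3q = 110.6 + 3.25q → q* = 9.824, p* = 142.528.
At q = 6.2: demand price = 172 − 3·6.2 = 153.4; supply price = 110.6 + 3.25·6.2 = 130.75.
Δq = 9.824 − 6.2 = 3.624; wedge = 153.4 − 130.75 = 22.65.
Deadweight loss = ½ × 3.624 × 22.65 = 41.04.

41.04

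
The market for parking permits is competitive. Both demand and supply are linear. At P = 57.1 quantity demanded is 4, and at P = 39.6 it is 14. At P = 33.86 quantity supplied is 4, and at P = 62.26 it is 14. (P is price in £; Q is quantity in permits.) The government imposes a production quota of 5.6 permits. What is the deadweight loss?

Demand slope = (39.6 − 57.1)/(14 − 4) = −1.75, so P = 64.1 − 1.75Q.
Supply slope = (62.26 − 33.86)/(14 − 4) = 2.84, so P = 22.5 + 2.84Q.
Competitive equilibrium: 64.1 − 1.75Q = 22.5 + 2.84Q → Q* = 9.0632, P* = 48.2394.
At Q = 5.6: demand price = 64.1 − 1.75·5.6 = 54.3; supply price = 22.5 + 2.84·5.6 = 38.404.
ΔQ = 9.0632 − 5.6 = 3.4632; wedge = 54.3 − 38.404 = 15.896.
DWL = ½ × 3.4632 × 15.896 = £27.53.

£27.53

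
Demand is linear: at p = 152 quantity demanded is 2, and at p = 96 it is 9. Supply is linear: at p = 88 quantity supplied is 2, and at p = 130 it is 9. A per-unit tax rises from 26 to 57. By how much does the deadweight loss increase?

91.89

Demand slope = (96 − 152)/(9 − 2) = −8, so p = 168 − 8q.
Supply slope = (130 − 88)/(9 − 2) = 6, so p = 76 + 6q.
Competitive equilibrium: 168 − 8q = 76 + 6q → q* = 6.5714, p* = 115.4286.
For a per-unit tax t: Δq = t/14, so DWL = ½·t·(t/14) = t²/28.
At t = 26: DWL = 24.143. At t = 57: DWL = 116.036.
Increase = 116.036 − 24.143 = 91.89.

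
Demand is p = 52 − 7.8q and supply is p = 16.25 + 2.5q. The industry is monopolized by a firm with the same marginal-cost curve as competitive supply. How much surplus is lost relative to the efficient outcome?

11.52

Competitive equilibrium: 52 − 7.8q = 16.25 + 2.5q → q* = 3.4709, p* = 24.9272.
Marginal revenue: MR = 52 − 15.6q. Set MR = MC: 52 − 15.6q = 16.25 + 2.5q → q_m = 1.9751.
Price p_m = 52 − 7.8·1.9751 = 36.5942; MC(q_m) = 16.25 + 2.5·1.9751 = 21.1878.
Competitive q* = 3.4709, so Δq = 1.4958; wedge = 36.5942 − 21.1878 = 15.4064.
The triangle = ½ × 1.4958 × 15.4064 = 11.52.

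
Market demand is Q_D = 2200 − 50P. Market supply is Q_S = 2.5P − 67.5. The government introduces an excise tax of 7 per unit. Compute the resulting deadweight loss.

In inverse form: demand P = 44 − 0.02Q, supply P = 27 + 0.4Q.
Competitive equilibrium: 44 − 0.02Q = 27 + 0.4Q → Q* = 40.4762, P* = 43.1905.
With the tax, the buyer price exceeds the seller price by 7: (44 − 0.02Q) − (27 + 0.4Q) = 7 → Q' = 23.8095.
ΔQ = 40.4762 − 23.8095 = 16.6667; the wedge equals the tax, 7.
Deadweight loss = ½ × 16.6667 × 7 = 58.33.

58.33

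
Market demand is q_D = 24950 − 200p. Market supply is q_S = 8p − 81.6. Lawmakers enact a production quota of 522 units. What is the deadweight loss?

8384.45

In inverse form: demand p = 124.75 − 0.005q, supply p = 10.2 + 0.125q.
Competitive equilibrium: 124.75 − 0.005q = 10.2 + 0.125q → q* = 881.1538, p* = 120.3442.
At q = 522: demand price = 124.75 − 0.005·522 = 122.14; supply price = 10.2 + 0.125·522 = 75.45.
Δq = 881.1538 − 522 = 359.1538; wedge = 122.14 − 75.45 = 46.69.
DWL = ½ × 359.1538 × 46.69 = 8384.45.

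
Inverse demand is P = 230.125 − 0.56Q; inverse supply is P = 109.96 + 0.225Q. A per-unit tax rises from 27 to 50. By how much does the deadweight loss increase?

1128.03

Competitive equilibrium: 230.125 − 0.56Q = 109.96 + 0.225Q → Q* = 153.0764, P* = 144.4022.
For a per-unit tax t: ΔQ = t/0.785, so DWL = ½·t·(t/0.785) = t²/1.57.
At t = 27: DWL = 464.331. At t = 50: DWL = 1592.357.
Increase = 1592.357 − 464.331 = 1128.03.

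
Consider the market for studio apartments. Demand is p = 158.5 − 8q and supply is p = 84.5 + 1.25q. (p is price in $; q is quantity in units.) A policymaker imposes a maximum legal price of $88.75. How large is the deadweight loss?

Competitive equilibrium: 158.5 − 8q = 84.5 + 1.25q → q* = 8, p* = 94.5.
At the ceiling p = 88.75, quantity supplied = (88.75 − 84.5)/1.25 = 3.4.
Willingness to pay at q' = 3.4: 158.5 − 8·3.4 = 131.3.
Δq = 8 − 3.4 = 4.6; wedge = 131.3 − 88.75 = 42.55.
DWL = ½ × 4.6 × 42.55 = $97.865.

$97.865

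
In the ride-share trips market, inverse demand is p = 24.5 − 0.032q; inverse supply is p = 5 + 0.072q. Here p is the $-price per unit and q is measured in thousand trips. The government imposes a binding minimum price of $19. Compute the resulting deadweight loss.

Competitive equilibrium: 24.5 − 0.032q = 5 + 0.072q → q* = 187.5, p* = 18.5.
At the floor p = 19, quantity demanded = (24.5 − 19)/0.032 = 171.875.
Sellers' marginal cost at q' = 171.875: 5 + 0.072·171.875 = 17.375.
Δq = 187.5 − 171.875 = 15.625; wedge = 19 − 17.375 = 1.625.
The triangle = ½ × 15.625 × 1.625 = $12.70 thousand.

$12.70 thousand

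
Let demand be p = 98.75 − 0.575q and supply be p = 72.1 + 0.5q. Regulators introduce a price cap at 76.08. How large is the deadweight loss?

152.26

Competitive equilibrium: 98.75 − 0.575q = 72.1 + 0.5q → q* = 24.7907, p* = 84.4953.
At the ceiling p = 76.08, quantity supplied = (76.08 − 72.1)/0.5 = 7.96.
Willingness to pay at q' = 7.96: 98.75 − 0.575·7.96 = 94.173.
Δq = 24.7907 − 7.96 = 16.8307; wedge = 94.173 − 76.08 = 18.093.
Welfare loss = ½ × 16.8307 × 18.093 = 152.26.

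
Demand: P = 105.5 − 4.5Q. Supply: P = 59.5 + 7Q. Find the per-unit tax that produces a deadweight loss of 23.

Competitive equilibrium: 105.5 − 4.5Q = 59.5 + 7Q → Q* = 4, P* = 87.5.
A tax t gives ΔQ = t/11.5 and wedge t, so DWL = t²/23.
t²/23 = 23 → t² = 529 → t = 23.

23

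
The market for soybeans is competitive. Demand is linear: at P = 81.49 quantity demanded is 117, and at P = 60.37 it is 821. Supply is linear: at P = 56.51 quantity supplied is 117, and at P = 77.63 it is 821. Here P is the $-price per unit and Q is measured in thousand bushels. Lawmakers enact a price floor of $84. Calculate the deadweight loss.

$7500 thousand

Demand slope = (60.37 − 81.49)/(821 − 117) = −0.03, so P = 85 − 0.03Q.
Supply slope = (77.63 − 56.51)/(821 − 117) = 0.03, so P = 53 + 0.03Q.
Competitive equilibrium: 85 − 0.03Q = 53 + 0.03Q → Q* = 533.3333, P* = 69.
At the floor P = 84, quantity demanded = (85 − 84)/0.03 = 33.3333.
Sellers' marginal cost at Q' = 33.3333: 53 + 0.03·33.3333 = 54.
ΔQ = 533.3333 − 33.3333 = 500; wedge = 84 − 54 = 30.
The triangle = ½ × 500 × 30 = $7500 thousand.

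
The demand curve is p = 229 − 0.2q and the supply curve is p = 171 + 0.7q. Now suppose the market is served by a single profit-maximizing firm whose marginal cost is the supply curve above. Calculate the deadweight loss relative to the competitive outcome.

61.78

Competitive equilibrium: 229 − 0.2q = 171 + 0.7q → q* = 64.4444, p* = 216.1111.
Marginal revenue: MR = 229 − 0.4q. Set MR = MC: 229 − 0.4q = 171 + 0.7q → q_m = 52.7273.
Price p_m = 229 − 0.2·52.7273 = 218.4545; MC(q_m) = 171 + 0.7·52.7273 = 207.9091.
Competitive q* = 64.4444, so Δq = 11.7171; wedge = 218.4545 − 207.9091 = 10.5454.
The triangle = ½ × 11.7171 × 10.5454 = 61.78.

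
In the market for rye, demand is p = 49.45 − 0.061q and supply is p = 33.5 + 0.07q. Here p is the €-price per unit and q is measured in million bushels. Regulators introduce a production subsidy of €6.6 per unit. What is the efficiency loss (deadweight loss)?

€166.26 million

Competitive equilibrium: 49.45 − 0.061q = 33.5 + 0.07q → q* = 121.7557, p* = 42.0229.
The subsidy lowers effective supply by 6.6: p = 26.9 + 0.07q.
New quantity: 49.45 − 0.061q = 26.9 + 0.07q → q' = 172.1374.
Overproduction Δq = 172.1374 − 121.7557 = 50.3817; wedge = subsidy = 6.6.
Welfare loss = ½ × 50.3817 × 6.6 = €166.26 million.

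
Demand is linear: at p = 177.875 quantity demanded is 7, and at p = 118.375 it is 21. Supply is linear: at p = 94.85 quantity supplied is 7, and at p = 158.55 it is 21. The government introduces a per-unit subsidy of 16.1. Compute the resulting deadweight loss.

Demand slope = (118.375 − 177.875)/(21 − 7) = −4.25, so p = 207.625 − 4.25q.
Supply slope = (158.55 − 94.85)/(21 − 7) = 4.55, so p = 63 + 4.55q.
Competitive equilibrium: 207.625 − 4.25q = 63 + 4.55q → q* = 16.4347, p* = 137.7777.
The subsidy lowers effective supply by 16.1: p = 46.9 + 4.55q.
New quantity: 207.625 − 4.25q = 46.9 + 4.55q → q' = 18.2642.
Overproduction Δq = 18.2642 − 16.4347 = 1.8295; wedge = subsidy = 16.1.
DWL = ½ × 1.8295 × 16.1 = 14.73.

14.73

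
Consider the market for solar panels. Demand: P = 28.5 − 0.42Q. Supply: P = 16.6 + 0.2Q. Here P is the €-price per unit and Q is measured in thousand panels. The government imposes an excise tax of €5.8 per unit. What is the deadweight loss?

Competitive equilibrium: 28.5 − 0.42Q = 16.6 + 0.2Q → Q* = 19.1935, P* = 20.4387.
With the tax, the buyer price exceeds the seller price by 5.8: (28.5 − 0.42Q) − (16.6 + 0.2Q) = 5.8 → Q' = 9.8387.
ΔQ = 19.1935 − 9.8387 = 9.3548; the wedge equals the tax, 5.8.
The triangle = ½ × 9.3548 × 5.8 = €27.13 thousand.

€27.13 thousand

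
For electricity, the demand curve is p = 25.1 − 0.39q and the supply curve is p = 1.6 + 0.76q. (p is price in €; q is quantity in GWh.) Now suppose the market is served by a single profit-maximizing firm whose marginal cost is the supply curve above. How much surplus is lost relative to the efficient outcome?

Competitive equilibrium: 25.1 − 0.39q = 1.6 + 0.76q → q* = 20.4348, p* = 17.1304.
Marginal revenue: MR = 25.1 − 0.78q. Set MR = MC: 25.1 − 0.78q = 1.6 + 0.76q → q_m = 15.2597.
Price p_m = 25.1 − 0.39·15.2597 = 19.1487; MC(q_m) = 1.6 + 0.76·15.2597 = 13.1974.
Competitive q* = 20.4348, so Δq = 5.1751; wedge = 19.1487 − 13.1974 = 5.9513.
Welfare loss = ½ × 5.1751 × 5.9513 = €15.40.

€15.40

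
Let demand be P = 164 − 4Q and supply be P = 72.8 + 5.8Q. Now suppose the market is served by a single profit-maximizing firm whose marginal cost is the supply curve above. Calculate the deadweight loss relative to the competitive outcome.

Competitive equilibrium: 164 − 4Q = 72.8 + 5.8Q → Q* = 9.3061, P* = 126.7755.
Marginal revenue: MR = 164 − 8Q. Set MR = MC: 164 − 8Q = 72.8 + 5.8Q → Q_m = 6.6087.
Price P_m = 164 − 4·6.6087 = 137.5652; MC(Q_m) = 72.8 + 5.8·6.6087 = 111.1305.
Competitive Q* = 9.3061, so ΔQ = 2.6974; wedge = 137.5652 − 111.1305 = 26.4347.
Welfare loss = ½ × 2.6974 × 26.4347 = 35.65.

35.65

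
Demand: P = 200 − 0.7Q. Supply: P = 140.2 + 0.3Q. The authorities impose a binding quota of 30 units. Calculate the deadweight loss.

444.02

Competitive equilibrium: 200 − 0.7Q = 140.2 + 0.3Q → Q* = 59.8, P* = 158.14.
At Q = 30: demand price = 200 − 0.7·30 = 179; supply price = 140.2 + 0.3·30 = 149.2.
ΔQ = 59.8 − 30 = 29.8; wedge = 179 − 149.2 = 29.8.
The triangle = ½ × 29.8 × 29.8 = 444.02.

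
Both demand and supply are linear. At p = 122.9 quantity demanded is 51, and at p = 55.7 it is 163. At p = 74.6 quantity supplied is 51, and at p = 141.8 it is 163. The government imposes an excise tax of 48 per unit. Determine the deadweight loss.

960

Demand slope = (55.7 − 122.9)/(163 − 51) = −0.6, so p = 153.5 − 0.6q.
Supply slope = (141.8 − 74.6)/(163 − 51) = 0.6, so p = 44 + 0.6q.
Competitive equilibrium: 153.5 − 0.6q = 44 + 0.6q → q* = 91.25, p* = 98.75.
With the tax, the buyer price exceeds the seller price by 48: (153.5 − 0.6q) − (44 + 0.6q) = 48 → q' = 51.25.
Δq = 91.25 − 51.25 = 40; the wedge equals the tax, 48.
The triangle = ½ × 40 × 48 = 960.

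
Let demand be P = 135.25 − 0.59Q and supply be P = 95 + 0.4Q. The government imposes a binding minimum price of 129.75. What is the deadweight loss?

486.02

Competitive equilibrium: 135.25 − 0.59Q = 95 + 0.4Q → Q* = 40.6566, P* = 111.2626.
At the floor P = 129.75, quantity demanded = (135.25 − 129.75)/0.59 = 9.322.
Sellers' marginal cost at Q' = 9.322: 95 + 0.4·9.322 = 98.7288.
ΔQ = 40.6566 − 9.322 = 31.3346; wedge = 129.75 − 98.7288 = 31.0212.
Deadweight loss = ½ × 31.3346 × 31.0212 = 486.02.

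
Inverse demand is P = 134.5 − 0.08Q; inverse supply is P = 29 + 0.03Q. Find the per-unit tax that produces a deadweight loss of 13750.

Competitive equilibrium: 134.5 − 0.08Q = 29 + 0.03Q → Q* = 959.0909, P* = 57.7727.
A tax t gives ΔQ = t/0.11 and wedge t, so DWL = t²/0.22.
t²/0.22 = 13750 → t² = 3025 → t = 55.

55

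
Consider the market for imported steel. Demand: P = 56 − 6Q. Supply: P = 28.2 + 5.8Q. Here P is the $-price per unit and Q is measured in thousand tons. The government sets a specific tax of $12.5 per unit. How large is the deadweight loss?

Competitive equilibrium: 56 − 6Q = 28.2 + 5.8Q → Q* = 2.3559, P* = 41.8644.
With the tax, the buyer price exceeds the seller price by 12.5: (56 − 6Q) − (28.2 + 5.8Q) = 12.5 → Q' = 1.2966.
ΔQ = 2.3559 − 1.2966 = 1.0593; the wedge equals the tax, 12.5.
The triangle = ½ × 1.0593 × 12.5 = $6.62 thousand.

$6.62 thousand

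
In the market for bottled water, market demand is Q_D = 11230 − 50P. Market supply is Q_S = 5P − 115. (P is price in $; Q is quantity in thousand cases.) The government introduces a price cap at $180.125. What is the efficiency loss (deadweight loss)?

In inverse form: demand P = 224.6 − 0.02Q, supply P = 23 + 0.2Q.
Competitive equilibrium: 224.6 − 0.02Q = 23 + 0.2Q → Q* = 916.36364, P* = 206.27273.
At the ceiling P = 180.125, quantity supplied = (180.125 − 23)/0.2 = 785.625.
Willingness to pay at Q' = 785.625: 224.6 − 0.02·785.625 = 208.8875.
ΔQ = 916.36364 − 785.625 = 130.73864; wedge = 208.8875 − 180.125 = 28.7625.
DWL = ½ × 130.73864 × 28.7625 = $1880.19 thousand.

$1880.19 thousand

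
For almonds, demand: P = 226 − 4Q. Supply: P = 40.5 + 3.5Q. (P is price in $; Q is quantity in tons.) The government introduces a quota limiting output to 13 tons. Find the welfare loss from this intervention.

$516.27

Competitive equilibrium: 226 − 4Q = 40.5 + 3.5Q → Q* = 24.7333, P* = 127.0667.
At Q = 13: demand price = 226 − 4·13 = 174; supply price = 40.5 + 3.5·13 = 86.
ΔQ = 24.7333 − 13 = 11.7333; wedge = 174 − 86 = 88.
Welfare loss = ½ × 11.7333 × 88 = $516.27.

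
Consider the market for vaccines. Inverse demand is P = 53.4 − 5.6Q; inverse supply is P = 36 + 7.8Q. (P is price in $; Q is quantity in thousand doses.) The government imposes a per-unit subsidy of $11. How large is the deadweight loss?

$4.51 thousand

Competitive equilibrium: 53.4 − 5.6Q = 36 + 7.8Q → Q* = 1.2985, P* = 46.1284.
The subsidy lowers effective supply by 11: P = 25 + 7.8Q.
New quantity: 53.4 − 5.6Q = 25 + 7.8Q → Q' = 2.1194.
Overproduction ΔQ = 2.1194 − 1.2985 = 0.8209; wedge = subsidy = 11.
The triangle = ½ × 0.8209 × 11 = $4.51 thousand.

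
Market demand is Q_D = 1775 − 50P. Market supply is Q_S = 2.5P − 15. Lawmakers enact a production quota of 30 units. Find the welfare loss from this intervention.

340.01

In inverse form: demand P = 35.5 − 0.02Q, supply P = 6 + 0.4Q.
Competitive equilibrium: 35.5 − 0.02Q = 6 + 0.4Q → Q* = 70.2381, P* = 34.0952.
At Q = 30: demand price = 35.5 − 0.02·30 = 34.9; supply price = 6 + 0.4·30 = 18.
ΔQ = 70.2381 − 30 = 40.2381; wedge = 34.9 − 18 = 16.9.
Welfare loss = ½ × 40.2381 × 16.9 = 340.01.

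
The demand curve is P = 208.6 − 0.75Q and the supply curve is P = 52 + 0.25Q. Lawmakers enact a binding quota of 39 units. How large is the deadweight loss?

6914.88

Competitive equilibrium: 208.6 − 0.75Q = 52 + 0.25Q → Q* = 156.6, P* = 91.15.
At Q = 39: demand price = 208.6 − 0.75·39 = 179.35; supply price = 52 + 0.25·39 = 61.75.
ΔQ = 156.6 − 39 = 117.6; wedge = 179.35 − 61.75 = 117.6.
DWL = ½ × 117.6 × 117.6 = 6914.88.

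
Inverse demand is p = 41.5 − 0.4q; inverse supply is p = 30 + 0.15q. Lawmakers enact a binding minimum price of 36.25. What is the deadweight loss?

16.66

Competitive equilibrium: 41.5 − 0.4q = 30 + 0.15q → q* = 20.9091, p* = 33.1364.
At the floor p = 36.25, quantity demanded = (41.5 − 36.25)/0.4 = 13.125.
Sellers' marginal cost at q' = 13.125: 30 + 0.15·13.125 = 31.9688.
Δq = 20.9091 − 13.125 = 7.7841; wedge = 36.25 − 31.9688 = 4.2812.
The triangle = ½ × 7.7841 × 4.2812 = 16.66.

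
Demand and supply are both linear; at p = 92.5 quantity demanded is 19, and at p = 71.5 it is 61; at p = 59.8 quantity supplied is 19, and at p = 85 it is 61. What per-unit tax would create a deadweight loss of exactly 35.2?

Demand slope = (71.5 − 92.5)/(61 − 19) = −0.5, so p = 102 − 0.5q.
Supply slope = (85 − 59.8)/(61 − 19) = 0.6, so p = 48.4 + 0.6q.
Competitive equilibrium: 102 − 0.5q = 48.4 + 0.6q → q* = 48.7273, p* = 77.6364.
A tax t gives Δq = t/1.1 and wedge t, so DWL = t²/2.2.
t²/2.2 = 35.2 → t² = 77.44 → t = 8.8.

8.8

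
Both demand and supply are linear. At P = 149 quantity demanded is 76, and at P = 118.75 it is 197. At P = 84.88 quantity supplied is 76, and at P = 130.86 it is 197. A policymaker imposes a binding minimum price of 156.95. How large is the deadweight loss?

Demand slope = (118.75 − 149)/(197 − 76) = −0.25, so P = 168 − 0.25Q.
Supply slope = (130.86 − 84.88)/(197 − 76) = 0.38, so P = 56 + 0.38Q.
Competitive equilibrium: 168 − 0.25Q = 56 + 0.38Q → Q* = 177.7778, P* = 123.5556.
At the floor P = 156.95, quantity demanded = (168 − 156.95)/0.25 = 44.2.
Sellers' marginal cost at Q' = 44.2: 56 + 0.38·44.2 = 72.796.
ΔQ = 177.7778 − 44.2 = 133.5778; wedge = 156.95 − 72.796 = 84.154.
The triangle = ½ × 133.5778 × 84.154 = 5620.55.

5620.55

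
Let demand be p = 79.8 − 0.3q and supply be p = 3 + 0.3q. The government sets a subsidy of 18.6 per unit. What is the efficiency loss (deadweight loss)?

Competitive equilibrium: 79.8 − 0.3q = 3 + 0.3q → q* = 128, p* = 41.4.
The subsidy lowers effective supply by 18.6: p = 0.3q − 15.6.
New quantity: 79.8 − 0.3q = 0.3q − 15.6 → q' = 159.
Overproduction Δq = 159 − 128 = 31; wedge = subsidy = 18.6.
Welfare loss = ½ × 31 × 18.6 = 288.30.

288.30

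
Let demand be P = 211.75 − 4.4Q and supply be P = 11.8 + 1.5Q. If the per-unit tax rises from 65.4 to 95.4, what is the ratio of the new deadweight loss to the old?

2.128

Competitive equilibrium: 211.75 − 4.4Q = 11.8 + 1.5Q → Q* = 33.8898, P* = 62.6347.
For a per-unit tax t: ΔQ = t/5.9, so DWL = ½·t·(t/5.9) = t²/11.8.
At t = 65.4: DWL = 362.471. At t = 95.4: DWL = 771.285.
Ratio = (95.4/65.4)² = 2.128.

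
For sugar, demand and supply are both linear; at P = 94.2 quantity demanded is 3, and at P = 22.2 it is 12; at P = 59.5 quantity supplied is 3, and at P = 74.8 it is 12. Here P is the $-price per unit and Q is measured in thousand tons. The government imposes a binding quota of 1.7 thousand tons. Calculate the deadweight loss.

$115.37 thousand

Demand slope = (22.2 − 94.2)/(12 − 3) = −8, so P = 118.2 − 8Q.
Supply slope = (74.8 − 59.5)/(12 − 3) = 1.7, so P = 54.4 + 1.7Q.
Competitive equilibrium: 118.2 − 8Q = 54.4 + 1.7Q → Q* = 6.5773, P* = 65.5814.
At Q = 1.7: demand price = 118.2 − 8·1.7 = 104.6; supply price = 54.4 + 1.7·1.7 = 57.29.
ΔQ = 6.5773 − 1.7 = 4.8773; wedge = 104.6 − 57.29 = 47.31.
Deadweight loss = ½ × 4.8773 × 47.31 = $115.37 thousand.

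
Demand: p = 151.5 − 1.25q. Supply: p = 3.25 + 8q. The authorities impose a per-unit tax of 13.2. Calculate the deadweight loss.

9.42

Competitive equilibrium: 151.5 − 1.25q = 3.25 + 8q → q* = 16.027, p* = 131.4662.
With the tax, the buyer price exceeds the seller price by 13.2: (151.5 − 1.25q) − (3.25 + 8q) = 13.2 → q' = 14.6.
Δq = 16.027 − 14.6 = 1.427; the wedge equals the tax, 13.2.
The triangle = ½ × 1.427 × 13.2 = 9.42.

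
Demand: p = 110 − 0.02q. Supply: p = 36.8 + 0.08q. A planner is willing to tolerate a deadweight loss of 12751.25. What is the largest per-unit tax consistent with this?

50.5

Competitive equilibrium: 110 − 0.02q = 36.8 + 0.08q → q* = 732, p* = 95.36.
A tax t gives Δq = t/0.1 and wedge t, so DWL = t²/0.2.
t²/0.2 = 12751.25 → t² = 2550.25 → t = 50.5.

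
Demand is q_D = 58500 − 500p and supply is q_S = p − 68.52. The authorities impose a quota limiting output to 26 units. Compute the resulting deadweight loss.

In inverse form: demand p = 117 − 0.002q, supply p = 68.52 + q.
Competitive equilibrium: 117 − 0.002q = 68.52 + q → q* = 48.3832, p* = 116.9032.
At q = 26: demand price = 117 − 0.002·26 = 116.948; supply price = 68.52 + 1·26 = 94.52.
Δq = 48.3832 − 26 = 22.3832; wedge = 116.948 − 94.52 = 22.428.
Deadweight loss = ½ × 22.3832 × 22.428 = 251.01.

251.01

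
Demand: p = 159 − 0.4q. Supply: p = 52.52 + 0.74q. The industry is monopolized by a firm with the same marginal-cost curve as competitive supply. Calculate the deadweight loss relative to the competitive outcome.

Competitive equilibrium: 159 − 0.4q = 52.52 + 0.74q → q* = 93.4035, p* = 121.6386.
Marginal revenue: MR = 159 − 0.8q. Set MR = MC: 159 − 0.8q = 52.52 + 0.74q → q_m = 69.1429.
Price p_m = 159 − 0.4·69.1429 = 131.3428; MC(q_m) = 52.52 + 0.74·69.1429 = 103.6857.
Competitive q* = 93.4035, so Δq = 24.2606; wedge = 131.3428 − 103.6857 = 27.6571.
The triangle = ½ × 24.2606 × 27.6571 = 335.49.

335.49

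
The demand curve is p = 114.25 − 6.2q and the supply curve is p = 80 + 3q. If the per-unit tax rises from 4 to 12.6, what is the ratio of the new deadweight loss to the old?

Competitive equilibrium: 114.25 − 6.2q = 80 + 3q → q* = 3.7228, p* = 91.1685.
For a per-unit tax t: Δq = t/9.2, so DWL = ½·t·(t/9.2) = t²/18.4.
At t = 4: DWL = 0.870. At t = 12.6: DWL = 8.628.
Ratio = (12.6/4)² = 9.9225.

9.9225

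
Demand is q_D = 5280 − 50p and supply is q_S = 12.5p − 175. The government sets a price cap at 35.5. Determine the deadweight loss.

20946.63

In inverse form: demand p = 105.6 − 0.02q, supply p = 14 + 0.08q.
Competitive equilibrium: 105.6 − 0.02q = 14 + 0.08q → q* = 916, p* = 87.28.
At the ceiling p = 35.5, quantity supplied = (35.5 − 14)/0.08 = 268.75.
Willingness to pay at q' = 268.75: 105.6 − 0.02·268.75 = 100.225.
Δq = 916 − 268.75 = 647.25; wedge = 100.225 − 35.5 = 64.725.
Welfare loss = ½ × 647.25 × 64.725 = 20946.63.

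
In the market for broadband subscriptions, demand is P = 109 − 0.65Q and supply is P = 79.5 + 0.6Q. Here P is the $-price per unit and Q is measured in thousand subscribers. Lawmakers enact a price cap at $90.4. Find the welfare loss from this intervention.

Competitive equilibrium: 109 − 0.65Q = 79.5 + 0.6Q → Q* = 23.6, P* = 93.66.
At the ceiling P = 90.4, quantity supplied = (90.4 − 79.5)/0.6 = 18.1667.
Willingness to pay at Q' = 18.1667: 109 − 0.65·18.1667 = 97.1916.
ΔQ = 23.6 − 18.1667 = 5.4333; wedge = 97.1916 − 90.4 = 6.7916.
Welfare loss = ½ × 5.4333 × 6.7916 = $18.45 thousand.

$18.45 thousand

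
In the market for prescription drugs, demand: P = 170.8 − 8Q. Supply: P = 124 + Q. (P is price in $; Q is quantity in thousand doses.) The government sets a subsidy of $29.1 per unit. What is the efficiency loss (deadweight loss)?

$47.045 thousand

Competitive equilibrium: 170.8 − 8Q = 124 + Q → Q* = 5.2, P* = 129.2.
The subsidy lowers effective supply by 29.1: P = 94.9 + Q.
New quantity: 170.8 − 8Q = 94.9 + Q → Q' = 8.4333.
Overproduction ΔQ = 8.4333 − 5.2 = 3.2333; wedge = subsidy = 29.1.
DWL = ½ × 3.2333 × 29.1 = $47.045 thousand.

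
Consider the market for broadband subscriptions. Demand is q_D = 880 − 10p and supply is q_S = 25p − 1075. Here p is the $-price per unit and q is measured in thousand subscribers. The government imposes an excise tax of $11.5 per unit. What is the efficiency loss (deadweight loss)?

In inverse form: demand p = 88 − 0.1q, supply p = 43 + 0.04q.
Competitive equilibrium: 88 − 0.1q = 43 + 0.04q → q* = 321.4286, p* = 55.8571.
With the tax, the buyer price exceeds the seller price by 11.5: (88 − 0.1q) − (43 + 0.04q) = 11.5 → q' = 239.2857.
Δq = 321.4286 − 239.2857 = 82.1429; the wedge equals the tax, 11.5.
Deadweight loss = ½ × 82.1429 × 11.5 = $472.32 thousand.

$472.32 thousand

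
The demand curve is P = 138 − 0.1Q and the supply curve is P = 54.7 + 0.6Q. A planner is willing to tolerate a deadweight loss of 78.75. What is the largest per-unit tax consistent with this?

Competitive equilibrium: 138 − 0.1Q = 54.7 + 0.6Q → Q* = 119, P* = 126.1.
A tax t gives ΔQ = t/0.7 and wedge t, so DWL = t²/1.4.
t²/1.4 = 78.75 → t² = 110.25 → t = 10.5.

10.5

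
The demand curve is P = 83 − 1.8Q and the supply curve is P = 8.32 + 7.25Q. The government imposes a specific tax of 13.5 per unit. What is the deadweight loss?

Competitive equilibrium: 83 − 1.8Q = 8.32 + 7.25Q → Q* = 8.2519, P* = 68.1465.
With the tax, the buyer price exceeds the seller price by 13.5: (83 − 1.8Q) − (8.32 + 7.25Q) = 13.5 → Q' = 6.7602.
ΔQ = 8.2519 − 6.7602 = 1.4917; the wedge equals the tax, 13.5.
Welfare loss = ½ × 1.4917 × 13.5 = 10.07.

10.07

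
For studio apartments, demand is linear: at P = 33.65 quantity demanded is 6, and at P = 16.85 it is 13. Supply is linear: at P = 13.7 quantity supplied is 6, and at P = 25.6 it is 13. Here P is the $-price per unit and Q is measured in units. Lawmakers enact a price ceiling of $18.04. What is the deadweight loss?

$10.97

Demand slope = (16.85 − 33.65)/(13 − 6) = −2.4, so P = 48.05 − 2.4Q.
Supply slope = (25.6 − 13.7)/(13 − 6) = 1.7, so P = 3.5 + 1.7Q.
Competitive equilibrium: 48.05 − 2.4Q = 3.5 + 1.7Q → Q* = 10.8659, P* = 21.972.
At the ceiling P = 18.04, quantity supplied = (18.04 − 3.5)/1.7 = 8.5529.
Willingness to pay at Q' = 8.5529: 48.05 − 2.4·8.5529 = 27.523.
ΔQ = 10.8659 − 8.5529 = 2.313; wedge = 27.523 − 18.04 = 9.483.
Welfare loss = ½ × 2.313 × 9.483 = $10.97.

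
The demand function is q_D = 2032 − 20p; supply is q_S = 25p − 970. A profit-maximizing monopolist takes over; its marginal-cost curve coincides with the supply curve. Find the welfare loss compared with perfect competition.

2794.67

In inverse form: demand p = 101.6 − 0.05q, supply p = 38.8 + 0.04q.
Competitive equilibrium: 101.6 − 0.05q = 38.8 + 0.04q → q* = 697.77778, p* = 66.71111.
Marginal revenue: MR = 101.6 − 0.1q. Set MR = MC: 101.6 − 0.1q = 38.8 + 0.04q → q_m = 448.57143.
Price p_m = 101.6 − 0.05·448.57143 = 79.17143; MC(q_m) = 38.8 + 0.04·448.57143 = 56.74286.
Competitive q* = 697.77778, so Δq = 249.20635; wedge = 79.17143 − 56.74286 = 22.42857.
Welfare loss = ½ × 249.20635 × 22.42857 = 2794.67.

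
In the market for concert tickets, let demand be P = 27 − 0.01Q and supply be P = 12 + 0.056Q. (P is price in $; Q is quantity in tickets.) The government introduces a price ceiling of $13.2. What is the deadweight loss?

$1398.27

Competitive equilibrium: 27 − 0.01Q = 12 + 0.056Q → Q* = 227.2727, P* = 24.7273.
At the ceiling P = 13.2, quantity supplied = (13.2 − 12)/0.056 = 21.4286.
Willingness to pay at Q' = 21.4286: 27 − 0.01·21.4286 = 26.7857.
ΔQ = 227.2727 − 21.4286 = 205.8441; wedge = 26.7857 − 13.2 = 13.5857.
The triangle = ½ × 205.8441 × 13.5857 = $1398.27.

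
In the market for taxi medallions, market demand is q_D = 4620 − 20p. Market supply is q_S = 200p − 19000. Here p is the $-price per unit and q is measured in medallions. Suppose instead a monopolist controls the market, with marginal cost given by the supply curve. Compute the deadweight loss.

In inverse form: demand p = 231 − 0.05q, supply p = 95 + 0.005q.
Competitive equilibrium: 231 − 0.05q = 95 + 0.005q → q* = 2472.7273, p* = 107.3636.
Marginal revenue: MR = 231 − 0.1q. Set MR = MC: 231 − 0.1q = 95 + 0.005q → q_m = 1295.2381.
Price p_m = 231 − 0.05·1295.2381 = 166.2381; MC(q_m) = 95 + 0.005·1295.2381 = 101.4762.
Competitive q* = 2472.7273, so Δq = 1177.4892; wedge = 166.2381 − 101.4762 = 64.7619.
Welfare loss = ½ × 1177.4892 × 64.7619 = $38128.22.

$38128.22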